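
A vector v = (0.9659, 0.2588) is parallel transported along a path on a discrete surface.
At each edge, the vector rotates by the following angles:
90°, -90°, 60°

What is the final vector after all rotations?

Total rotation: 90° + (-90°) + 60° = 60°. Final vector: (0.2588, 0.9659)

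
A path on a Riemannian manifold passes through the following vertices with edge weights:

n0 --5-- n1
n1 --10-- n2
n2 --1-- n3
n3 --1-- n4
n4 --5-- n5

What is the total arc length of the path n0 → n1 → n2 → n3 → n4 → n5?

Arc length = 5 + 10 + 1 + 1 + 5 = 22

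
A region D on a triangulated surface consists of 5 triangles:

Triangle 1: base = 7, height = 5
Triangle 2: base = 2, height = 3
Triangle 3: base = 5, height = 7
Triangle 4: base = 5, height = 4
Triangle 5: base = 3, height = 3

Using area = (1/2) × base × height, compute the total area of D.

(1/2)×7×5 + (1/2)×2×3 + (1/2)×5×7 + (1/2)×5×4 + (1/2)×3×3 = 52.5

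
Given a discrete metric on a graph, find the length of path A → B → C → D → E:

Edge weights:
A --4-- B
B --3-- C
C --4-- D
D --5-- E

Arc length = 4 + 3 + 4 + 5 = 16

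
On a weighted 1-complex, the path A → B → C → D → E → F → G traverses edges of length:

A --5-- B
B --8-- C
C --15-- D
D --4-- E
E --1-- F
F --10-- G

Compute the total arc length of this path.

Arc length = 5 + 8 + 15 + 4 + 1 + 10 = 43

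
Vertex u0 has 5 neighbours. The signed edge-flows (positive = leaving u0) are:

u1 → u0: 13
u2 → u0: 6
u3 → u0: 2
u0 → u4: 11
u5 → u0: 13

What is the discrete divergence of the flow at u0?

Divergence = sum of outgoing flows = (-13) + (-6) + (-2) + 11 + (-13) = -23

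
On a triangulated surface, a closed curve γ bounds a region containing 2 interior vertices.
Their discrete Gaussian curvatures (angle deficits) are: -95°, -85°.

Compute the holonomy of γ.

Holonomy = total enclosed curvature = (-95°) + (-85°) = -180°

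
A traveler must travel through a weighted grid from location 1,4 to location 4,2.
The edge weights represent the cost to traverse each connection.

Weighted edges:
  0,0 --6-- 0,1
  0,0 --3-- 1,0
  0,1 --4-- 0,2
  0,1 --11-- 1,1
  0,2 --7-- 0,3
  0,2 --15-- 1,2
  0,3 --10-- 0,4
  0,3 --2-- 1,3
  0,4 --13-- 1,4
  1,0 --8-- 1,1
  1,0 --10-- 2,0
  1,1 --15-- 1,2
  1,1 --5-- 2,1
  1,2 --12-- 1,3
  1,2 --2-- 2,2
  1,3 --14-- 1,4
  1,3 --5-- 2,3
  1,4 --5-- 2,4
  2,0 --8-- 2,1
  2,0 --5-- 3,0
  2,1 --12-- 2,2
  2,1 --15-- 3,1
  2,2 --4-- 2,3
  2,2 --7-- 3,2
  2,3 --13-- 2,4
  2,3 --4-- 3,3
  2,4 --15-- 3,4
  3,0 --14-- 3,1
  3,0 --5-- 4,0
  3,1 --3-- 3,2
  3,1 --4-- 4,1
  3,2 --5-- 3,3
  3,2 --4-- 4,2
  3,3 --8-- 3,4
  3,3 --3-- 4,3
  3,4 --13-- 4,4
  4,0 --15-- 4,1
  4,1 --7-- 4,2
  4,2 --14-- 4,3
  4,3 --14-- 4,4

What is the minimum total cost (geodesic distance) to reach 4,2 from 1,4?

Shortest path: 1,4 → 2,4 → 2,3 → 3,3 → 3,2 → 4,2, total weight = 31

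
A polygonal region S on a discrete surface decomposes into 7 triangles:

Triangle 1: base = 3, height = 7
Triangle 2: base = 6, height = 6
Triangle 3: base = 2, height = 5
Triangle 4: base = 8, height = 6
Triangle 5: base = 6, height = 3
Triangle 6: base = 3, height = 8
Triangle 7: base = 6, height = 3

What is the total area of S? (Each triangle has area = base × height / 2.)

(1/2)×3×7 + (1/2)×6×6 + (1/2)×2×5 + (1/2)×8×6 + (1/2)×6×3 + (1/2)×3×8 + (1/2)×6×3 = 87.5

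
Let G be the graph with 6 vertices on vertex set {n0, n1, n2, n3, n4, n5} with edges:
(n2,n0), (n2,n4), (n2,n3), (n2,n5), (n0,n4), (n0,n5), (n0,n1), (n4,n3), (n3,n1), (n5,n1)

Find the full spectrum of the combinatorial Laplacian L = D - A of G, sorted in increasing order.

Degrees: deg(n0) = 4, deg(n1) = 3, deg(n2) = 4, deg(n3) = 3, deg(n4) = 3, deg(n5) = 3.
L = D − A with rows/columns ordered (n0, n1, n2, n3, n4, n5):
  [ 4, -1, -1,  0, -1, -1]
  [-1,  3,  0, -1,  0, -1]
  [-1,  0,  4, -1, -1, -1]
  [ 0, -1, -1,  3, -1,  0]
  [-1,  0, -1, -1,  3,  0]
  [-1, -1, -1,  0,  0,  3]
Characteristic polynomial: det(λI − L) = λ(λ² − 8λ + 13)(λ − 3)(λ − 4)(λ − 5).
Roots: λ = 0; (λ² − 8λ + 13) = 0 ⇒ λ = 4 ± √3 ≈ 2.2679, 5.7321; (λ − 3) = 0 ⇒ λ = 3; (λ − 4) = 0 ⇒ λ = 4; (λ − 5) = 0 ⇒ λ = 5.
(Check: the roots sum (with multiplicity) to 20, matching trace L = Σdeg = 2·10 = 20.)
Laplacian eigenvalues (increasing order): [0.0, 2.2679, 3.0, 4.0, 5.0, 5.7321]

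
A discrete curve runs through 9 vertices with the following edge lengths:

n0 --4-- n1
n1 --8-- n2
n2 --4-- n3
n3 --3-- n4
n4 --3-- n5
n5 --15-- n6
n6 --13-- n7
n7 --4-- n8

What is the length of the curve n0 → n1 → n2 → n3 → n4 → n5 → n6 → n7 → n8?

Arc length = 4 + 8 + 4 + 3 + 3 + 15 + 13 + 4 = 54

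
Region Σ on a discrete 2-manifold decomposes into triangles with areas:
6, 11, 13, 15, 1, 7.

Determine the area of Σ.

6 + 11 + 13 + 15 + 1 + 7 = 53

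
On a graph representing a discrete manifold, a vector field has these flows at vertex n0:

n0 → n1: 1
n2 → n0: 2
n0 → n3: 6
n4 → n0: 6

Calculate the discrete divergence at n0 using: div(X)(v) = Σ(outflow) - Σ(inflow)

Divergence = sum of outgoing flows = 1 + (-2) + 6 + (-6) = -1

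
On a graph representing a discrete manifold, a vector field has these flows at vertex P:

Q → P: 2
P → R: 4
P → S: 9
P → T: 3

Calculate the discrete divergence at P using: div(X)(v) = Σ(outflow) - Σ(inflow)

Divergence = sum of outgoing flows = (-2) + 4 + 9 + 3 = 14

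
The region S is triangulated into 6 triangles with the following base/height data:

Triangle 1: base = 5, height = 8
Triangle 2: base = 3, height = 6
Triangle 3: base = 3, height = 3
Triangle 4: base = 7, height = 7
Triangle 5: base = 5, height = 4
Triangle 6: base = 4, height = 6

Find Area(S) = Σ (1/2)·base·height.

(1/2)×5×8 + (1/2)×3×6 + (1/2)×3×3 + (1/2)×7×7 + (1/2)×5×4 + (1/2)×4×6 = 80.0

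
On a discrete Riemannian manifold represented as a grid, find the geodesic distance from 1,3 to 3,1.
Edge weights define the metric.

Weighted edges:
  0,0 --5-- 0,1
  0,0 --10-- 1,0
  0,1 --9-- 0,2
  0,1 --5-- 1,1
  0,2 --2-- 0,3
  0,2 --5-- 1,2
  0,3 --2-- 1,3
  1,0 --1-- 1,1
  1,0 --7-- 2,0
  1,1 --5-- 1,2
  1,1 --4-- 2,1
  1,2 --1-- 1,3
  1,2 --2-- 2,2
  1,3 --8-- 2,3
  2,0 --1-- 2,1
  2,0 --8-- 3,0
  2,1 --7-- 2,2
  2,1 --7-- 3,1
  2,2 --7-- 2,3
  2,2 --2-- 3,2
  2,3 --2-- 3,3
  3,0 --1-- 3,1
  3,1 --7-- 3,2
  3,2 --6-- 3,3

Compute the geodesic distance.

Shortest path: 1,3 → 1,2 → 2,2 → 3,2 → 3,1, total weight = 12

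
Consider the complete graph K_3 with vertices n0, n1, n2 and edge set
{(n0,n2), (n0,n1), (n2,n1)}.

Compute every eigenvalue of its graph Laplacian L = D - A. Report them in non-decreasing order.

For the complete graph K_n, L = nI − J (J = all-ones matrix). J has eigenvalues n (once, eigenvector 𝟙) and 0 (multiplicity n−1), so L has eigenvalues 0 (once) and n (multiplicity n−1). Here n = 3: eigenvalue 0 once and 3 with multiplicity 2.
Laplacian eigenvalues (increasing order): [0.0, 3.0, 3.0]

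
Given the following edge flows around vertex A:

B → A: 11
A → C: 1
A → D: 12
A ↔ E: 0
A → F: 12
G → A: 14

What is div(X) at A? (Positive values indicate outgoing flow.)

Divergence = sum of outgoing flows = (-11) + 1 + 12 + 0 + 12 + (-14) = 0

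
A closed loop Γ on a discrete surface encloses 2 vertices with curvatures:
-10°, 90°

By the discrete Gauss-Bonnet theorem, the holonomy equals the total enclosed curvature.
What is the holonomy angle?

Holonomy = total enclosed curvature = (-10°) + 90° = 80°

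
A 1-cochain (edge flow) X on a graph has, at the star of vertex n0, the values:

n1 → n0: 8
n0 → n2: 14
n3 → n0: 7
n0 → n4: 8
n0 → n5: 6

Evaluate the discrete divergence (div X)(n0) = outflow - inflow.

Divergence = sum of outgoing flows = (-8) + 14 + (-7) + 8 + 6 = 13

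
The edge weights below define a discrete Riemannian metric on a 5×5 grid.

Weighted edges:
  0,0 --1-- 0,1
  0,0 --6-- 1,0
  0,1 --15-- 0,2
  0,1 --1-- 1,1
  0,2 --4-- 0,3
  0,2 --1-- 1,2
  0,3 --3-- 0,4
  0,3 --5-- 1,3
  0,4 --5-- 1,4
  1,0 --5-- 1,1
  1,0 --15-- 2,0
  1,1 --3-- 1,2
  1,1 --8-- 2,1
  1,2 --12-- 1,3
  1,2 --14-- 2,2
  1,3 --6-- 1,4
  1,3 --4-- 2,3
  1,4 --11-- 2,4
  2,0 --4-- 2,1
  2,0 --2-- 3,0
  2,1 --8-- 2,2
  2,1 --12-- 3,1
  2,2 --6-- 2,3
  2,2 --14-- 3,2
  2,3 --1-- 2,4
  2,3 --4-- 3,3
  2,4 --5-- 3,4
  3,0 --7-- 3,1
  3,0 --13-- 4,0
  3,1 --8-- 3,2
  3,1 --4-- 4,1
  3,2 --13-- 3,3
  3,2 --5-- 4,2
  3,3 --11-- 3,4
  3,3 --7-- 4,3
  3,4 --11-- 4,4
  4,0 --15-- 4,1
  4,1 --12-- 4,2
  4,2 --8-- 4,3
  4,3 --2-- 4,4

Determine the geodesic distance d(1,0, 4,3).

Shortest path: 1,0 → 1,1 → 1,2 → 0,2 → 0,3 → 1,3 → 2,3 → 3,3 → 4,3, total weight = 33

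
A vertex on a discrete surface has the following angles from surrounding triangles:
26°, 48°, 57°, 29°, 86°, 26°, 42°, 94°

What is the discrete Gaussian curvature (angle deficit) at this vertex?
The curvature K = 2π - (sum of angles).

Sum of angles = 408°. K = 360° - 408° = -48° = -4π/15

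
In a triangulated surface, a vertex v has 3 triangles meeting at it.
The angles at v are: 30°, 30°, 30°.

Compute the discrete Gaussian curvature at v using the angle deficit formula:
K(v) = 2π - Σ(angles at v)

Sum of angles = 90°. K = 360° - 90° = 270° = 3π/2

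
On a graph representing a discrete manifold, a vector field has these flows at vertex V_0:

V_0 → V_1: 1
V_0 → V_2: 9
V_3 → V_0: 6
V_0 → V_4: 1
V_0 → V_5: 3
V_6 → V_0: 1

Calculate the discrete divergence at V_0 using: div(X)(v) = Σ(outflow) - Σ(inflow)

Divergence = sum of outgoing flows = 1 + 9 + (-6) + 1 + 3 + (-1) = 7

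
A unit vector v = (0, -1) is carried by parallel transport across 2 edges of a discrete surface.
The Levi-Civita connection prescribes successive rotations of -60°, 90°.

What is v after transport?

Total rotation: (-60°) + 90° = 30°. Final vector: (0.5000, -0.8660)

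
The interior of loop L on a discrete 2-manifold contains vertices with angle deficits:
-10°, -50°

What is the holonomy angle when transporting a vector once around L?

Holonomy = total enclosed curvature = (-10°) + (-50°) = -60°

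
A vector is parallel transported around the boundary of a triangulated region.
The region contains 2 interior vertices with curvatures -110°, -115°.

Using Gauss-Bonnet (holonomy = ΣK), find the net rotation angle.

Holonomy = total enclosed curvature = (-110°) + (-115°) = -225°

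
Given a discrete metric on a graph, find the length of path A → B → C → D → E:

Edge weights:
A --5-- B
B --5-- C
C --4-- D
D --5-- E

Arc length = 5 + 5 + 4 + 5 = 19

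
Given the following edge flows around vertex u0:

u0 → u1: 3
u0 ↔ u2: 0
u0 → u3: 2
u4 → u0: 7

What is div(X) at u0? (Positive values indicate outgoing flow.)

Divergence = sum of outgoing flows = 3 + 0 + 2 + (-7) = -2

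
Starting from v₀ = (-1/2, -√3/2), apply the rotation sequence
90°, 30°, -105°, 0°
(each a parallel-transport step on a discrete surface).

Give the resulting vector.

Total rotation: 90° + 30° + (-105°) + 0° = 15°. Final vector: (-0.2588, -0.9659)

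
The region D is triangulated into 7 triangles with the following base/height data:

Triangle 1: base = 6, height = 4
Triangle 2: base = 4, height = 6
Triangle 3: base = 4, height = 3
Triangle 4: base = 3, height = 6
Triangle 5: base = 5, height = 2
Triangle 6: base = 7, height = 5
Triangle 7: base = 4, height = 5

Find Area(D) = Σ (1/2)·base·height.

(1/2)×6×4 + (1/2)×4×6 + (1/2)×4×3 + (1/2)×3×6 + (1/2)×5×2 + (1/2)×7×5 + (1/2)×4×5 = 71.5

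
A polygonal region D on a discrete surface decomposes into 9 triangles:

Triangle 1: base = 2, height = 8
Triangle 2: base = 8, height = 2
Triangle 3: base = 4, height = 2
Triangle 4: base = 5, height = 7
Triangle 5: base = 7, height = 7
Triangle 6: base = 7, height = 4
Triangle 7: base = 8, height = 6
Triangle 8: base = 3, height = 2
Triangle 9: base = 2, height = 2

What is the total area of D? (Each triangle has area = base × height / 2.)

(1/2)×2×8 + (1/2)×8×2 + (1/2)×4×2 + (1/2)×5×7 + (1/2)×7×7 + (1/2)×7×4 + (1/2)×8×6 + (1/2)×3×2 + (1/2)×2×2 = 105.0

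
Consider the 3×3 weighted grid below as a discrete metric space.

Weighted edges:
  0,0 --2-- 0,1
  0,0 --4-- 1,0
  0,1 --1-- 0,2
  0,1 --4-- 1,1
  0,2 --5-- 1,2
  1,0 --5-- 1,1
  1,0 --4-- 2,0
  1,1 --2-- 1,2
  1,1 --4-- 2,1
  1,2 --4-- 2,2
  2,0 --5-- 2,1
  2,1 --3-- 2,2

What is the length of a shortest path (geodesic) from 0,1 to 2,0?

Shortest path: 0,1 → 0,0 → 1,0 → 2,0, total weight = 10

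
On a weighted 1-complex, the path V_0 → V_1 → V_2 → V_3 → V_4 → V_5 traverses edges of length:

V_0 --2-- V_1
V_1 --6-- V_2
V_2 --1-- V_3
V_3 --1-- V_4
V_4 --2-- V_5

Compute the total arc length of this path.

Arc length = 2 + 6 + 1 + 1 + 2 = 12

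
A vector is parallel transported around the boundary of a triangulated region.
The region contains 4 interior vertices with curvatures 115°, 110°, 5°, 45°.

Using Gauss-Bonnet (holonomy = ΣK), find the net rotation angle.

Holonomy = total enclosed curvature = 115° + 110° + 5° + 45° = 275°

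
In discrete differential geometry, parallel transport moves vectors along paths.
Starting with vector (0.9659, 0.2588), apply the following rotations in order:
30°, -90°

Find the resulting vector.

Total rotation: 30° + (-90°) = -60°. Final vector: (0.7071, -0.7071)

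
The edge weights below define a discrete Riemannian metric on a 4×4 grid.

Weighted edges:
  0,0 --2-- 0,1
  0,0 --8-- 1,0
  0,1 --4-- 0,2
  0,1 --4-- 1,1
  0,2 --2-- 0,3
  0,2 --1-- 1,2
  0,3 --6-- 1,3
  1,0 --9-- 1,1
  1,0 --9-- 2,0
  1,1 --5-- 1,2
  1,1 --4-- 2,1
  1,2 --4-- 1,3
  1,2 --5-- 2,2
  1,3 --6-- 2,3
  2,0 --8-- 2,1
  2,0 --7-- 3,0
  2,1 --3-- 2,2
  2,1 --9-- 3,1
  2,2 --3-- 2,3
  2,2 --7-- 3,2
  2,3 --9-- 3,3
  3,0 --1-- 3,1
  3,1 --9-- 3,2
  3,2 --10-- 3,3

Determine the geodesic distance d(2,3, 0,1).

Shortest path: 2,3 → 2,2 → 1,2 → 0,2 → 0,1, total weight = 13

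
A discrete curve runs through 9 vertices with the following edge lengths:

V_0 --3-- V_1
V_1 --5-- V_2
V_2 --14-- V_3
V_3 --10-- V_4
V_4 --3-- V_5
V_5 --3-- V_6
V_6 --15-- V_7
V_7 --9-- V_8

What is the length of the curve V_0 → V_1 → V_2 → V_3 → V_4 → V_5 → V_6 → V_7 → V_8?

Arc length = 3 + 5 + 14 + 10 + 3 + 3 + 15 + 9 = 62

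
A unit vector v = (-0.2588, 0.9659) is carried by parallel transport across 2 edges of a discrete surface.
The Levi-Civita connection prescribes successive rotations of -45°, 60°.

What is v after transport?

Total rotation: (-45°) + 60° = 15°. Final vector: (-0.5000, 0.8660)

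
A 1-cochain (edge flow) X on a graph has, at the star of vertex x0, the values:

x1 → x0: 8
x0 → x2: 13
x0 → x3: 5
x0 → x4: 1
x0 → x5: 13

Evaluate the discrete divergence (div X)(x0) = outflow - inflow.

Divergence = sum of outgoing flows = (-8) + 13 + 5 + 1 + 13 = 24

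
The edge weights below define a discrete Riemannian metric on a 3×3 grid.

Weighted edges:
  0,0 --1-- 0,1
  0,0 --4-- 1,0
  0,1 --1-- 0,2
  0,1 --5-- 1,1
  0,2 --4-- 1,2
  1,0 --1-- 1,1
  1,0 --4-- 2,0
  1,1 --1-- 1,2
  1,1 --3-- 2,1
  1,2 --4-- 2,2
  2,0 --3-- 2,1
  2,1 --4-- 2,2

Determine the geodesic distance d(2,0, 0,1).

Shortest path: 2,0 → 1,0 → 0,0 → 0,1, total weight = 9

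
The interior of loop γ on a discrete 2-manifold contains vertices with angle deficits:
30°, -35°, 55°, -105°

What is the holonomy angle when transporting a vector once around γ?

Holonomy = total enclosed curvature = 30° + (-35°) + 55° + (-105°) = -55°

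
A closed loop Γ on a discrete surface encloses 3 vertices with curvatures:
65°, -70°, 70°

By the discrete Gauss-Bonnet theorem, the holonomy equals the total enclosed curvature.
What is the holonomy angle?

Holonomy = total enclosed curvature = 65° + (-70°) + 70° = 65°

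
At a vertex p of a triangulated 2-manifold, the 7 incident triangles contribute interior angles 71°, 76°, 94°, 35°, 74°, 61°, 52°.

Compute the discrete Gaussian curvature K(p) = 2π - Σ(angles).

Sum of angles = 463°. K = 360° - 463° = -103° = -103π/180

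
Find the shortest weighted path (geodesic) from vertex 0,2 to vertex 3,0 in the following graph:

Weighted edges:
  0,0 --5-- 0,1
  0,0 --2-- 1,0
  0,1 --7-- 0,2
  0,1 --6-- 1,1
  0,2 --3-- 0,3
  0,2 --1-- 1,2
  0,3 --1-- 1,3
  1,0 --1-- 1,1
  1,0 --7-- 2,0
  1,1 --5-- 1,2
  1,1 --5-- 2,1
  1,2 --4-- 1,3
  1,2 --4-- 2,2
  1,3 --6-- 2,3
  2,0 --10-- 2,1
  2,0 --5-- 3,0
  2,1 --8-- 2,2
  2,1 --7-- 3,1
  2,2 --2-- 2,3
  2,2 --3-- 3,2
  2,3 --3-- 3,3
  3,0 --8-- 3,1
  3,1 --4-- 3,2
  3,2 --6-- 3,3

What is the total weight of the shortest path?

Shortest path: 0,2 → 1,2 → 1,1 → 1,0 → 2,0 → 3,0, total weight = 19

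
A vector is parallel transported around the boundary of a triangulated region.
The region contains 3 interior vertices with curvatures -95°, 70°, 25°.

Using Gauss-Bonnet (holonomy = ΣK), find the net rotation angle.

Holonomy = total enclosed curvature = (-95°) + 70° + 25° = 0°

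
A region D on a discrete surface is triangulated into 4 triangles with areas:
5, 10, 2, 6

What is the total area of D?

5 + 10 + 2 + 6 = 23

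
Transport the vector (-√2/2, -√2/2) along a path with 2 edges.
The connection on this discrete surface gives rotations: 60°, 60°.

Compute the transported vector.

Total rotation: 60° + 60° = 120°. Final vector: (0.9659, -0.2588)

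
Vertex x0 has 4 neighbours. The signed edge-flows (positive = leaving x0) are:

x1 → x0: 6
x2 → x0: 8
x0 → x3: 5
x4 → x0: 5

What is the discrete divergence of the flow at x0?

Divergence = sum of outgoing flows = (-6) + (-8) + 5 + (-5) = -14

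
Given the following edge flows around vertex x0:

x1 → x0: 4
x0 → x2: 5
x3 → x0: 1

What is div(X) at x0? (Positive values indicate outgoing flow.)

Divergence = sum of outgoing flows = (-4) + 5 + (-1) = 0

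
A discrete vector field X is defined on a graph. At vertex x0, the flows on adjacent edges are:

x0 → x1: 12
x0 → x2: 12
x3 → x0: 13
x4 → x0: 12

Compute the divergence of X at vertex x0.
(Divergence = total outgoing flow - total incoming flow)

Divergence = sum of outgoing flows = 12 + 12 + (-13) + (-12) = -1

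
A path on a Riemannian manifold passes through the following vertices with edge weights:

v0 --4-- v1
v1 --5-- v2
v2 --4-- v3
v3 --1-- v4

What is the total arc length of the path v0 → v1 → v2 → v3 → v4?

Arc length = 4 + 5 + 4 + 1 = 14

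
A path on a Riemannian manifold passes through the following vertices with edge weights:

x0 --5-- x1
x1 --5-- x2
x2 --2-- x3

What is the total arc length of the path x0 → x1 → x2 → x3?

Arc length = 5 + 5 + 2 = 12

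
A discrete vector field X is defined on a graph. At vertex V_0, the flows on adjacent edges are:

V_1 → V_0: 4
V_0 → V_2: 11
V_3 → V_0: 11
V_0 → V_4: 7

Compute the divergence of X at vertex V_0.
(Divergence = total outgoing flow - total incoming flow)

Divergence = sum of outgoing flows = (-4) + 11 + (-11) + 7 = 3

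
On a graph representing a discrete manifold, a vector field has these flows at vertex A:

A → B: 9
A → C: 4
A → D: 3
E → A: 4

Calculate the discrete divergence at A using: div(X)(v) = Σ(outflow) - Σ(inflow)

Divergence = sum of outgoing flows = 9 + 4 + 3 + (-4) = 12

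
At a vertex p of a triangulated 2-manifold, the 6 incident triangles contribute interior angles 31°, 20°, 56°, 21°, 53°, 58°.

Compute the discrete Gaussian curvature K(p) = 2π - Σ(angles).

Sum of angles = 239°. K = 360° - 239° = 121° = 121π/180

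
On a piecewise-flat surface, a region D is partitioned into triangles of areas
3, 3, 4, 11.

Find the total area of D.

3 + 3 + 4 + 11 = 21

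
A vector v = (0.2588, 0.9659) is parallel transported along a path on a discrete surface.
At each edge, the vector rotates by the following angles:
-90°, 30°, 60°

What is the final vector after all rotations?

Total rotation: (-90°) + 30° + 60° = 0°. Final vector: (0.2588, 0.9659)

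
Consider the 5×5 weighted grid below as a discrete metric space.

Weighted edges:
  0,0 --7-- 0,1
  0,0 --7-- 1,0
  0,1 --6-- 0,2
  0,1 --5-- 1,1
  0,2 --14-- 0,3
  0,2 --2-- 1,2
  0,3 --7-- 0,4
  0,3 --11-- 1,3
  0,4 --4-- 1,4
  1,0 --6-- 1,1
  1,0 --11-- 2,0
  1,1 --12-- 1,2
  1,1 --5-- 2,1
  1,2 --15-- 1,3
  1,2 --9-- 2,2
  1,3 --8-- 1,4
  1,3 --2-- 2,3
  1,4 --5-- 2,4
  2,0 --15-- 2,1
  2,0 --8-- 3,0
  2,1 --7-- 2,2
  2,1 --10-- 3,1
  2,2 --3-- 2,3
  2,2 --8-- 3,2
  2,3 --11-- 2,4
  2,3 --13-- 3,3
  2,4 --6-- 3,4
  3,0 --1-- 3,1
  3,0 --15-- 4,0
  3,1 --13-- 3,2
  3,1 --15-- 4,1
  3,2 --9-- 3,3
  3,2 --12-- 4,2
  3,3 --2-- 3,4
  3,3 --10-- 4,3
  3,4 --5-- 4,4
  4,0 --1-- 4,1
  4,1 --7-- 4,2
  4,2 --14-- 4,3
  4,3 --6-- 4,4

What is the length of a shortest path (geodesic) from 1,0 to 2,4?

Shortest path: 1,0 → 1,1 → 2,1 → 2,2 → 2,3 → 2,4, total weight = 32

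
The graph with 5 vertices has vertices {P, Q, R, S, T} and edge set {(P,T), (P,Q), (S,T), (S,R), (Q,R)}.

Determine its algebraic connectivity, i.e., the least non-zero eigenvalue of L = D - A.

Degrees: deg(P) = 2, deg(Q) = 2, deg(R) = 2, deg(S) = 2, deg(T) = 2.
L = D − A with rows/columns ordered (P, Q, R, S, T):
  [ 2, -1,  0,  0, -1]
  [-1,  2, -1,  0,  0]
  [ 0, -1,  2, -1,  0]
  [ 0,  0, -1,  2, -1]
  [-1,  0,  0, -1,  2]
Characteristic polynomial: det(λI − L) = λ(λ² − 5λ + 5)².
Roots: λ = 0; (λ² − 5λ + 5) = 0 ⇒ λ = (5 ± √5)/2 ≈ 1.382, 3.618 (multiplicity 2).
(Check: the roots sum (with multiplicity) to 10, matching trace L = Σdeg = 2·5 = 10.)
Laplacian eigenvalues: [0.0, 1.382, 1.382, 3.618, 3.618]. Algebraic connectivity (smallest non-zero eigenvalue) = 1.382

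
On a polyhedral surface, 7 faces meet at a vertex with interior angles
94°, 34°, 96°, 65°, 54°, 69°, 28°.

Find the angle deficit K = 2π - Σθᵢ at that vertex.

Sum of angles = 440°. K = 360° - 440° = -80° = -4π/9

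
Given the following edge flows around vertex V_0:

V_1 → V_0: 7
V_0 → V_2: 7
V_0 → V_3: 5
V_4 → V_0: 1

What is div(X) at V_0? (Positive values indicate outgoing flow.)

Divergence = sum of outgoing flows = (-7) + 7 + 5 + (-1) = 4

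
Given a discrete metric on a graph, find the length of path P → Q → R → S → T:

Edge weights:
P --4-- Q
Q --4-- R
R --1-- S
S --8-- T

Arc length = 4 + 4 + 1 + 8 = 17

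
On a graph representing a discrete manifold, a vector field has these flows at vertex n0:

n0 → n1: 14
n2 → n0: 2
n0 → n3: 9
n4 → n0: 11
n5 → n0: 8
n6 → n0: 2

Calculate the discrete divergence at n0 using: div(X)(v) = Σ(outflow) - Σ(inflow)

Divergence = sum of outgoing flows = 14 + (-2) + 9 + (-11) + (-8) + (-2) = 0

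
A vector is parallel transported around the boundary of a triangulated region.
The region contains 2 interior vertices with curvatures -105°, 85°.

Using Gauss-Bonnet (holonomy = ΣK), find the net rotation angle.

Holonomy = total enclosed curvature = (-105°) + 85° = -20°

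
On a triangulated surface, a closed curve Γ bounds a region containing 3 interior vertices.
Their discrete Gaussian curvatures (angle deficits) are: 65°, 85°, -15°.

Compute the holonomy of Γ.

Holonomy = total enclosed curvature = 65° + 85° + (-15°) = 135°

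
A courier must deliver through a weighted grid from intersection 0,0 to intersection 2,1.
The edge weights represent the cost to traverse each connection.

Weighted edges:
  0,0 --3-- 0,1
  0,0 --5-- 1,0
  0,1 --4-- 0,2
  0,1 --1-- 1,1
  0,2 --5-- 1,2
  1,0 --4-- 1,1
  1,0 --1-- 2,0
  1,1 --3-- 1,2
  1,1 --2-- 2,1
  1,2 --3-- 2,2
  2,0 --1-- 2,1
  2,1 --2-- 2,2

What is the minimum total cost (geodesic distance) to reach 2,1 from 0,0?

Shortest path: 0,0 → 0,1 → 1,1 → 2,1, total weight = 6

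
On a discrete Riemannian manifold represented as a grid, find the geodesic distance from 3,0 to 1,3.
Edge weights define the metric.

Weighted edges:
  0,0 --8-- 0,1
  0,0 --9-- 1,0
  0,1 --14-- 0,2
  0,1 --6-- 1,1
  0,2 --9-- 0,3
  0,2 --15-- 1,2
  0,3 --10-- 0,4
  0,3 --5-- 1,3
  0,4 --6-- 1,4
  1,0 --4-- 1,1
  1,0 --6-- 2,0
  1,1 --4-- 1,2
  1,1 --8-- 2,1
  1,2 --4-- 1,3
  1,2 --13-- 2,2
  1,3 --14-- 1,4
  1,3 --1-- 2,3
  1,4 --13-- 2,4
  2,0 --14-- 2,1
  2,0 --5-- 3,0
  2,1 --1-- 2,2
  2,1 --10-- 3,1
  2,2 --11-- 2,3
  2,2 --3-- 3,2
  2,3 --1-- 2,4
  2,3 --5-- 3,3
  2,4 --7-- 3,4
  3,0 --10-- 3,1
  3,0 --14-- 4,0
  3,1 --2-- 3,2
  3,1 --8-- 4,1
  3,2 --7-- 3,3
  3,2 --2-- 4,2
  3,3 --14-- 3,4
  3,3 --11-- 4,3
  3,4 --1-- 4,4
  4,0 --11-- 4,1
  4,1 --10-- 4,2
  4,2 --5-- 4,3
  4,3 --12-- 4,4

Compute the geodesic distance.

Shortest path: 3,0 → 2,0 → 1,0 → 1,1 → 1,2 → 1,3, total weight = 23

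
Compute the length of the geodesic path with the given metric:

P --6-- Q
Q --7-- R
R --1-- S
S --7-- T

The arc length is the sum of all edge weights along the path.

Arc length = 6 + 7 + 1 + 7 = 21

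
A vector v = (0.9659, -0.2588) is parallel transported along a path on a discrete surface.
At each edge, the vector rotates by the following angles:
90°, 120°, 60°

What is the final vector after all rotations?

Total rotation: 90° + 120° + 60° = 270° ≡ -90° (mod 360°). Final vector: (-0.2588, -0.9659)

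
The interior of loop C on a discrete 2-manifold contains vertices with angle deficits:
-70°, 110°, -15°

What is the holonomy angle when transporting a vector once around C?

Holonomy = total enclosed curvature = (-70°) + 110° + (-15°) = 25°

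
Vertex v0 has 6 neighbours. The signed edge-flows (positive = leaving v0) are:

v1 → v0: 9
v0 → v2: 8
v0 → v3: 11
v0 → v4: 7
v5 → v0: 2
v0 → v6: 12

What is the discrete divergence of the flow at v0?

Divergence = sum of outgoing flows = (-9) + 8 + 11 + 7 + (-2) + 12 = 27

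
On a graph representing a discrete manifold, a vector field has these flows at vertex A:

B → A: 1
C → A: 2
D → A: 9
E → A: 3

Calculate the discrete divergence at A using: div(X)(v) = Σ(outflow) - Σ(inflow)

Divergence = sum of outgoing flows = (-1) + (-2) + (-9) + (-3) = -15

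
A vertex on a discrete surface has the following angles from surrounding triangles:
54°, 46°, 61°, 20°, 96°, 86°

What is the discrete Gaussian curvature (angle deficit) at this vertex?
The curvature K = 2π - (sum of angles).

Sum of angles = 363°. K = 360° - 363° = -3° = -π/60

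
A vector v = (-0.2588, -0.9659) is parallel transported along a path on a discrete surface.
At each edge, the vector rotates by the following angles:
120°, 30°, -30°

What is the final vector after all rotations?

Total rotation: 120° + 30° + (-30°) = 120°. Final vector: (0.9659, 0.2588)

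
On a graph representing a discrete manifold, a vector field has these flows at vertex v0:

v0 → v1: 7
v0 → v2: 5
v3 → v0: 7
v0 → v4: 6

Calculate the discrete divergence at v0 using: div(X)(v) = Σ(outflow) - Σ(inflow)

Divergence = sum of outgoing flows = 7 + 5 + (-7) + 6 = 11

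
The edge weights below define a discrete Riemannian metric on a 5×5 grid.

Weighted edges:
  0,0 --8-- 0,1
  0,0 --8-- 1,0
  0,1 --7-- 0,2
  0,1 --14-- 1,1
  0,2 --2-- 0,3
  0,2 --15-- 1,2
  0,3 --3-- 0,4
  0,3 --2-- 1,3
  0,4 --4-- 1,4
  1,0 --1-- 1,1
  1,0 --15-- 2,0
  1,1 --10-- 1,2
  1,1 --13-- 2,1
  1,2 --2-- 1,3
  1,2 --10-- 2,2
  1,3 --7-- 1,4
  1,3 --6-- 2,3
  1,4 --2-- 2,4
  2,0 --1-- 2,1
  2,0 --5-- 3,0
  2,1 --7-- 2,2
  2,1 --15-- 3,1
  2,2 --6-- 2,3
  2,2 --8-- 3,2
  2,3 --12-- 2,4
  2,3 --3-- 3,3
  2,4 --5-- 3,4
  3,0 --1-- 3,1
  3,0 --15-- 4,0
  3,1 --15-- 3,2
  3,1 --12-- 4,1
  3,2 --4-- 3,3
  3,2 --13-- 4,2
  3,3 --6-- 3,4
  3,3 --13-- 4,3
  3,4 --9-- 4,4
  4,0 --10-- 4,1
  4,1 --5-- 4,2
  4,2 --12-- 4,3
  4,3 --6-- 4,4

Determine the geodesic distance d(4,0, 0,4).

Shortest path: 4,0 → 3,0 → 2,0 → 2,1 → 2,2 → 2,3 → 1,3 → 0,3 → 0,4, total weight = 45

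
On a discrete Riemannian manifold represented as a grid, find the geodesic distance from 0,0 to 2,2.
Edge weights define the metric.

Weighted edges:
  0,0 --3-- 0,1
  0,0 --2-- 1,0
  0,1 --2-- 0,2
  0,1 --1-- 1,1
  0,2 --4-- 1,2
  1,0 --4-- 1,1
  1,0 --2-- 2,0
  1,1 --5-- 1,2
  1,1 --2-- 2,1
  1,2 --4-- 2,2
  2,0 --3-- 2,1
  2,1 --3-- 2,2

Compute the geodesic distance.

Shortest path: 0,0 → 0,1 → 1,1 → 2,1 → 2,2, total weight = 9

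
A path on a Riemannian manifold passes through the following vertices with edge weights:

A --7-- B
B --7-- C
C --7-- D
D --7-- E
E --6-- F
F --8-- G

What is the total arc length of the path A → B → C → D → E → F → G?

Arc length = 7 + 7 + 7 + 7 + 6 + 8 = 42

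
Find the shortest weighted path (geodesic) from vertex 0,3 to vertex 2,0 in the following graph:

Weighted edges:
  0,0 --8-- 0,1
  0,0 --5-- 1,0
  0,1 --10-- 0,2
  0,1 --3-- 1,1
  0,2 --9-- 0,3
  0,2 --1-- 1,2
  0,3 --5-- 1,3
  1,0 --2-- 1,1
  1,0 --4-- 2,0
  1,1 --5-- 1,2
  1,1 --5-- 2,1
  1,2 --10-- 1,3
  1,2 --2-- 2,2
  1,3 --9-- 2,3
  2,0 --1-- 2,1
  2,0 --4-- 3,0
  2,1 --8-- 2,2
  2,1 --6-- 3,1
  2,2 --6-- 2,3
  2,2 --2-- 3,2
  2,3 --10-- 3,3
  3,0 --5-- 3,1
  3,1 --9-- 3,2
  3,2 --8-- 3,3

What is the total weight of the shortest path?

Shortest path: 0,3 → 0,2 → 1,2 → 1,1 → 1,0 → 2,0, total weight = 21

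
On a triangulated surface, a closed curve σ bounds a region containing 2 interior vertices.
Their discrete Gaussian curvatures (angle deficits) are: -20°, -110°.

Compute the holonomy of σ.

Holonomy = total enclosed curvature = (-20°) + (-110°) = -130°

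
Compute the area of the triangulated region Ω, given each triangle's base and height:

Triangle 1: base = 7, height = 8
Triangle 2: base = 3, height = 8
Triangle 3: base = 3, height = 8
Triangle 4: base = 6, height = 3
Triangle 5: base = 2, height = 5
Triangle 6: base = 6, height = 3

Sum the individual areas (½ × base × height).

(1/2)×7×8 + (1/2)×3×8 + (1/2)×3×8 + (1/2)×6×3 + (1/2)×2×5 + (1/2)×6×3 = 75.0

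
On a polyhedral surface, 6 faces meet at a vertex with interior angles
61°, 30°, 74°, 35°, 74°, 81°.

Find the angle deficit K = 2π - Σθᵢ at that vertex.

Sum of angles = 355°. K = 360° - 355° = 5° = π/36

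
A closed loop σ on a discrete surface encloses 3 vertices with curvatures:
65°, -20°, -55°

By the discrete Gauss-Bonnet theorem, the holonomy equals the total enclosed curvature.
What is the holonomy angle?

Holonomy = total enclosed curvature = 65° + (-20°) + (-55°) = -10°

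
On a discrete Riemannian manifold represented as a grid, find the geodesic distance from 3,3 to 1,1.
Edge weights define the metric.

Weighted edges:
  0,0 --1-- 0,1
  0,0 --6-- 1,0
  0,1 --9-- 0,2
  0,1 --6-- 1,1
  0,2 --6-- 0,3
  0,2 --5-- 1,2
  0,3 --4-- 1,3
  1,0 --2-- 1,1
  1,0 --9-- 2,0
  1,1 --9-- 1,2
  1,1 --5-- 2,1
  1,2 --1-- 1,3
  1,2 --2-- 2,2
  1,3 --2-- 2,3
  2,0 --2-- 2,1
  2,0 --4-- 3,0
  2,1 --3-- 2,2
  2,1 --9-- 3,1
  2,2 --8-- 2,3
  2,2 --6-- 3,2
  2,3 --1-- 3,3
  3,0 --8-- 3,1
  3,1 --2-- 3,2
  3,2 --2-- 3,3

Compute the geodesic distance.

Shortest path: 3,3 → 2,3 → 1,3 → 1,2 → 1,1, total weight = 13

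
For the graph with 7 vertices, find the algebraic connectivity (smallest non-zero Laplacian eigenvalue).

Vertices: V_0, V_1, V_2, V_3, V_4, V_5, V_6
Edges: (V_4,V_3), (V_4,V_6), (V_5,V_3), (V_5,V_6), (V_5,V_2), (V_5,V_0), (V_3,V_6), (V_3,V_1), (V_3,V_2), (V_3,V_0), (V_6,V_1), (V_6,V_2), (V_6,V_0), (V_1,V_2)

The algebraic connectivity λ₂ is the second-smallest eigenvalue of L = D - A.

Degrees: deg(V_0) = 3, deg(V_1) = 3, deg(V_2) = 4, deg(V_3) = 6, deg(V_4) = 2, deg(V_5) = 4, deg(V_6) = 6.
L = D − A with rows/columns ordered (V_0, V_1, V_2, V_3, V_4, V_5, V_6):
  [ 3,  0,  0, -1,  0, -1, -1]
  [ 0,  3, -1, -1,  0,  0, -1]
  [ 0, -1,  4, -1,  0, -1, -1]
  [-1, -1, -1,  6, -1, -1, -1]
  [ 0,  0,  0, -1,  2,  0, -1]
  [-1,  0, -1, -1,  0,  4, -1]
  [-1, -1, -1, -1, -1, -1,  6]
Characteristic polynomial: det(λI − L) = λ(λ − 2)(λ² − 8λ + 14)(λ − 4)(λ − 7)².
Roots: λ = 0; (λ − 2) = 0 ⇒ λ = 2; (λ² − 8λ + 14) = 0 ⇒ λ = 4 ± √2 ≈ 2.5858, 5.4142; (λ − 4) = 0 ⇒ λ = 4; (λ − 7) = 0 ⇒ λ = 7 (multiplicity 2).
(Check: the roots sum (with multiplicity) to 28, matching trace L = Σdeg = 2·14 = 28.)
Laplacian eigenvalues: [0.0, 2.0, 2.5858, 4.0, 5.4142, 7.0, 7.0]. Algebraic connectivity (smallest non-zero eigenvalue) = 2.0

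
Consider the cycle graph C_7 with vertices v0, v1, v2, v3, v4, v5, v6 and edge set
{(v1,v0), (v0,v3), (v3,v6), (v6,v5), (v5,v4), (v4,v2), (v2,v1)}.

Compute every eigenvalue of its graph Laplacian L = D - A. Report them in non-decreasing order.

The cycle graph C_n has Laplacian eigenvalues λ_k = 2 − 2cos(2πk/n), k = 0, 1, …, n−1. Here n = 7:
k=0: 2 − 2cos(0) = 0.0; k=1: 2 − 2cos(2π/7) = 0.753; k=2: 2 − 2cos(4π/7) = 2.445; k=3: 2 − 2cos(6π/7) = 3.8019; k=4: 2 − 2cos(8π/7) = 3.8019; k=5: 2 − 2cos(10π/7) = 2.445; k=6: 2 − 2cos(12π/7) = 0.753.
Laplacian eigenvalues (increasing order): [0.0, 0.753, 0.753, 2.445, 2.445, 3.8019, 3.8019]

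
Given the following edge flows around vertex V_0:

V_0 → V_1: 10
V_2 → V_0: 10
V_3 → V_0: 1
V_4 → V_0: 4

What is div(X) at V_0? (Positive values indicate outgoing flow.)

Divergence = sum of outgoing flows = 10 + (-10) + (-1) + (-4) = -5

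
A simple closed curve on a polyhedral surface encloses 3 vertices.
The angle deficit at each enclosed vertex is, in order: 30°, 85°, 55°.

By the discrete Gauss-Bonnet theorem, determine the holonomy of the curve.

Holonomy = total enclosed curvature = 30° + 85° + 55° = 170°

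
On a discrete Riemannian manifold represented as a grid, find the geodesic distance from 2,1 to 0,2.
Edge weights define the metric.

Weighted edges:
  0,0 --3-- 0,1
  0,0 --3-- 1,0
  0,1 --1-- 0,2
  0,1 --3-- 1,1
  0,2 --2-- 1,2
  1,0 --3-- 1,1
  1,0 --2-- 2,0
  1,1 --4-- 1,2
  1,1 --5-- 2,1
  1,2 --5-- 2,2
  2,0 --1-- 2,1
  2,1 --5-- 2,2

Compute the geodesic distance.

Shortest path: 2,1 → 1,1 → 0,1 → 0,2, total weight = 9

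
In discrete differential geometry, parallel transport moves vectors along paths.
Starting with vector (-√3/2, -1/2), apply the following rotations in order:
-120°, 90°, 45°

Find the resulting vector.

Total rotation: (-120°) + 90° + 45° = 15°. Final vector: (-0.7071, -0.7071)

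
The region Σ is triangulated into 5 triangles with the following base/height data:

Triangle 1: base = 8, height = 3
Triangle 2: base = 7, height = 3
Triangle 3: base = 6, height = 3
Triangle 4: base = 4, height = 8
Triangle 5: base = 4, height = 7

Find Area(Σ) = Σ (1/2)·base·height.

(1/2)×8×3 + (1/2)×7×3 + (1/2)×6×3 + (1/2)×4×8 + (1/2)×4×7 = 61.5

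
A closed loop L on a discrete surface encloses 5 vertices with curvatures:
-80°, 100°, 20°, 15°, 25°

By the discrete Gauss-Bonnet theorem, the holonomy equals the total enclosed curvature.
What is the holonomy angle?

Holonomy = total enclosed curvature = (-80°) + 100° + 20° + 15° + 25° = 80°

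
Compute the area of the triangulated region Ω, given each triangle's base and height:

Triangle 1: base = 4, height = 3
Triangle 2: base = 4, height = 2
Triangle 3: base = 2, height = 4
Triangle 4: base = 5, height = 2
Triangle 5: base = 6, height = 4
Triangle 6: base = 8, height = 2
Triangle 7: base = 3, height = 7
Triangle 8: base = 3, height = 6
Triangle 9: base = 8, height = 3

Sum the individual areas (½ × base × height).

(1/2)×4×3 + (1/2)×4×2 + (1/2)×2×4 + (1/2)×5×2 + (1/2)×6×4 + (1/2)×8×2 + (1/2)×3×7 + (1/2)×3×6 + (1/2)×8×3 = 70.5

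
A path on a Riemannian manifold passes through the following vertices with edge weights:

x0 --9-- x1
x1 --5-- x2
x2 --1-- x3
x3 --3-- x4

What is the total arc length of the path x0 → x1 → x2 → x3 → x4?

Arc length = 9 + 5 + 1 + 3 = 18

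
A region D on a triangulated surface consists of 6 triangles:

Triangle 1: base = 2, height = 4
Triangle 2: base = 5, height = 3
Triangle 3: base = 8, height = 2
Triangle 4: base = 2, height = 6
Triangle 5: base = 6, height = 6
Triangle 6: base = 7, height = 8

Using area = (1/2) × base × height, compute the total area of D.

(1/2)×2×4 + (1/2)×5×3 + (1/2)×8×2 + (1/2)×2×6 + (1/2)×6×6 + (1/2)×7×8 = 71.5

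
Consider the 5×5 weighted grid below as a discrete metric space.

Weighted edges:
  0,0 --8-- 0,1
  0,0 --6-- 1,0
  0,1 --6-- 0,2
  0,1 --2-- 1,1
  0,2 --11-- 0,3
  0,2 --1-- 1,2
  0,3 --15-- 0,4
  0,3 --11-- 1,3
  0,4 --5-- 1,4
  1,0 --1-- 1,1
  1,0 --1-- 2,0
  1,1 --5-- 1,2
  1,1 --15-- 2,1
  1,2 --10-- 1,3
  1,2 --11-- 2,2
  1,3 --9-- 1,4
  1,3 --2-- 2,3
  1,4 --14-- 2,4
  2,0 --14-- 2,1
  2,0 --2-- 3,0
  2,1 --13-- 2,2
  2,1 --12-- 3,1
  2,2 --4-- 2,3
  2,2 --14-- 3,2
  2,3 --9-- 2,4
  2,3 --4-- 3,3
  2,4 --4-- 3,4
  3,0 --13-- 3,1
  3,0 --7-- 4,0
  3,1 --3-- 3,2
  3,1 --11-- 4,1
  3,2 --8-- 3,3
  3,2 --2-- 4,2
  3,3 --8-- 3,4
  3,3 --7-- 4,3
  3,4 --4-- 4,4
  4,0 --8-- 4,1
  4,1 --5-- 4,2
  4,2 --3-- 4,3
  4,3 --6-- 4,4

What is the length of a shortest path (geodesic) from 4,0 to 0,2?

Shortest path: 4,0 → 3,0 → 2,0 → 1,0 → 1,1 → 1,2 → 0,2, total weight = 17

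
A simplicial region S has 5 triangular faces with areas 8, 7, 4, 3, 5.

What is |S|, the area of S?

8 + 7 + 4 + 3 + 5 = 27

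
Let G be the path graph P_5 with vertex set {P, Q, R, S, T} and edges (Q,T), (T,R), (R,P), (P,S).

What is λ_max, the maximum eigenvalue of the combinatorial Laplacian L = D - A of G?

The path graph P_n has Laplacian eigenvalues λ_k = 2 − 2cos(kπ/n), k = 0, 1, …, n−1. Here n = 5:
k=0: 2 − 2cos(0) = 0.0; k=1: 2 − 2cos(π/5) = 0.382; k=2: 2 − 2cos(2π/5) = 1.382; k=3: 2 − 2cos(3π/5) = 2.618; k=4: 2 − 2cos(4π/5) = 3.618.
Laplacian eigenvalues: [0.0, 0.382, 1.382, 2.618, 3.618]. Largest eigenvalue (spectral radius) = 3.618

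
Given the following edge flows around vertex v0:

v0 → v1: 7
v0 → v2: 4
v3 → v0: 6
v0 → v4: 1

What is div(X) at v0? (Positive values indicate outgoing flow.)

Divergence = sum of outgoing flows = 7 + 4 + (-6) + 1 = 6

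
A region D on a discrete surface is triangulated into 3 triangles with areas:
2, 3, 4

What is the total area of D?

2 + 3 + 4 = 9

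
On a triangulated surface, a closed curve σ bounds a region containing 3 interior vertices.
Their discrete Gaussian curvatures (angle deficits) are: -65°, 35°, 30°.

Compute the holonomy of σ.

Holonomy = total enclosed curvature = (-65°) + 35° + 30° = 0°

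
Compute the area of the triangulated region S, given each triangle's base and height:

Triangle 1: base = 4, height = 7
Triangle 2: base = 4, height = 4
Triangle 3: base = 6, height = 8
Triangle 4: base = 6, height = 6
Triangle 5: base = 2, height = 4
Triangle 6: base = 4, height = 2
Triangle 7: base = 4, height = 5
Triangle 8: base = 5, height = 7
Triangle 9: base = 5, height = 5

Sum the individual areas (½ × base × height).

(1/2)×4×7 + (1/2)×4×4 + (1/2)×6×8 + (1/2)×6×6 + (1/2)×2×4 + (1/2)×4×2 + (1/2)×4×5 + (1/2)×5×7 + (1/2)×5×5 = 112.0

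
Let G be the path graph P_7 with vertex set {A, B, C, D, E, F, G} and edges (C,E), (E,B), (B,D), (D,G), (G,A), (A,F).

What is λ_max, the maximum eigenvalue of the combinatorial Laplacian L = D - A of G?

The path graph P_n has Laplacian eigenvalues λ_k = 2 − 2cos(kπ/n), k = 0, 1, …, n−1. Here n = 7:
k=0: 2 − 2cos(0) = 0.0; k=1: 2 − 2cos(π/7) = 0.1981; k=2: 2 − 2cos(2π/7) = 0.753; k=3: 2 − 2cos(3π/7) = 1.555; k=4: 2 − 2cos(4π/7) = 2.445; k=5: 2 − 2cos(5π/7) = 3.247; k=6: 2 − 2cos(6π/7) = 3.8019.
Laplacian eigenvalues: [0.0, 0.1981, 0.753, 1.555, 2.445, 3.247, 3.8019]. Largest eigenvalue (spectral radius) = 3.8019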